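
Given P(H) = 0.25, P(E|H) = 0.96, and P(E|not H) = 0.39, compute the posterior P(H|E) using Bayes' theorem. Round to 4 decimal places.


By Bayes' theorem: P(H|E) = P(E|H)*P(H) / P(E)
P(E) = P(E|H)*P(H) + P(E|not H)*P(not H)
P(E) = 0.96*0.25 + 0.39*0.75 = 0.5325
P(H|E) = 0.96*0.25 / 0.5325 = 0.4507

0.4507


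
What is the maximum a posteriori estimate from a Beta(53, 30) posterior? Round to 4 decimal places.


The MAP estimate equals the mode of the distribution.
Mode of Beta(a,b) = (a-1)/(a+b-2)
= 52/81
= 0.642

0.642


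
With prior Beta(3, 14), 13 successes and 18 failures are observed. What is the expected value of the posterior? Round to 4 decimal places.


Posterior = Beta(16, 32)
E[theta] = alpha/(alpha+beta)
= 16/48 = 0.3333

0.3333


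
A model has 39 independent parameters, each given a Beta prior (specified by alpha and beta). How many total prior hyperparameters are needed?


Each Beta prior needs 2 hyperparameters (alpha and beta).
Total = 2 * 39 = 78

78


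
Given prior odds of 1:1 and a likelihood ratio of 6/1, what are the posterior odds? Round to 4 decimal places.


Posterior odds = prior odds * LR
Prior odds = 1/1 = 1.0
LR = 6/1 = 6.0
Posterior odds = 1.0 * 6.0 = 6.0

6.0


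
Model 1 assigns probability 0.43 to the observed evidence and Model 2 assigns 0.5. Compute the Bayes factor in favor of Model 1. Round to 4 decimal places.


BF = P(data|M1) / P(data|M2)
= 0.43 / 0.5 = 0.86

0.86


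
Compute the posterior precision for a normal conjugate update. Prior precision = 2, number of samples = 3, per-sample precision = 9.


tau_post = tau_0 + n * tau
= 2 + 3 * 9 = 29

29


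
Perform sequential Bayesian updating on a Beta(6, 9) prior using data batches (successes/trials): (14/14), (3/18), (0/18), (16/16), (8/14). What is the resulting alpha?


Accumulate successes: 41
Posterior alpha = prior alpha + sum of successes
= 6 + 41 = 47

47


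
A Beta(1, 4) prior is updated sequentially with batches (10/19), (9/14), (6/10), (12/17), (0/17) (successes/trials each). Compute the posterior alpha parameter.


Sequential conjugate updating is equivalent to a single batch update.
Total successes across all batches = 37
alpha_posterior = alpha_prior + total_successes = 1 + 37
= 38

38


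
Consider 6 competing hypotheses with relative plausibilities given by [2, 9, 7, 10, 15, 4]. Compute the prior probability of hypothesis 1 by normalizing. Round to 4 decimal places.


Sum of weights = 2 + 9 + 7 + 10 + 15 + 4 = 47
Normalized prior for H1 = 2 / 47
= 0.0426

0.0426


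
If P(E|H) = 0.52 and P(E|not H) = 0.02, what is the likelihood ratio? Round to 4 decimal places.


Likelihood ratio = P(E|H) / P(E|not H)
= 0.52 / 0.02
= 26.0

26.0


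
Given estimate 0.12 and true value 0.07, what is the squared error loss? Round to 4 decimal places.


Squared error = (estimate - true)^2
Difference = 0.05
Loss = 0.05^2 = 0.0025

0.0025


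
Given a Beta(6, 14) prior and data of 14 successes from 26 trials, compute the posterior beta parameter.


Number of failures = 26 - 14 = 12
Posterior beta = 14 + 12 = 26

26


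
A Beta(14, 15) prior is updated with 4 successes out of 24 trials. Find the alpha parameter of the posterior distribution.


In the Beta-Binomial conjugate update:
alpha_post = alpha_prior + successes
= 14 + 4
= 18

18


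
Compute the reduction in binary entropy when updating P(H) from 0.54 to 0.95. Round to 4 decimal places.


H_before = -p*log2(p) - (1-p)*log2(1-p) for p=0.54: 0.9954
H_after for p=0.95: 0.2864
Reduction = 0.9954 - 0.2864 = 0.709

0.709


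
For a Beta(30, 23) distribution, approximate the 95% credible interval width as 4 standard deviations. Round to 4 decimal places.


Variance of Beta(a,b) = ab / ((a+b)^2 * (a+b+1))
= 30*23 / ((53)^2 * 54)
= 0.0045
SD = sqrt(0.0045) = 0.0674
Width = 4 * SD = 0.2698

0.2698


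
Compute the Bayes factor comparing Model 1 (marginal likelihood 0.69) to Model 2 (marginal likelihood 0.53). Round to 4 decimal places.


BF12 = marginal likelihood of M1 / marginal likelihood of M2
= 0.69/0.53
= 1.3019

1.3019


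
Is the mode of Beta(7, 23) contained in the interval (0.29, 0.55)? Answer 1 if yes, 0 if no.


Mode = (a-1)/(a+b-2) = 6/28 = 0.2143
Interval: (0.29, 0.55)
Contains mode? 0

0


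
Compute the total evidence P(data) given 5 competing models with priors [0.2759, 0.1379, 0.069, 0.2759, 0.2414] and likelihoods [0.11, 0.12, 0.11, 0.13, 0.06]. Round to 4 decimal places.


Marginal likelihood = sum P(model_i) * P(data|model_i)
Model 1: 0.2759 * 0.11 = 0.0303
Model 2: 0.1379 * 0.12 = 0.0165
Model 3: 0.069 * 0.11 = 0.0076
Model 4: 0.2759 * 0.13 = 0.0359
Model 5: 0.2414 * 0.06 = 0.0145
Total = 0.1048

0.1048


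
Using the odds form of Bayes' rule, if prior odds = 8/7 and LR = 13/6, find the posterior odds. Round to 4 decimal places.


Bayes' rule in odds form: posterior odds = prior odds * LR
= (8 * 13) / (7 * 6)
= 104/42 = 2.4762

2.4762


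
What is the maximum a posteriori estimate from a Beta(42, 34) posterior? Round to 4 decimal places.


The MAP estimate equals the mode of the distribution.
Mode of Beta(a,b) = (a-1)/(a+b-2)
= 41/74
= 0.5541

0.5541


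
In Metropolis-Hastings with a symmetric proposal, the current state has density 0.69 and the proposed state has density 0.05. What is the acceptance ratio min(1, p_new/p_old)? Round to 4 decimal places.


Ratio = p_new / p_old = 0.05 / 0.69 = 0.0725
Acceptance = min(1, 0.0725) = 0.0725

0.0725


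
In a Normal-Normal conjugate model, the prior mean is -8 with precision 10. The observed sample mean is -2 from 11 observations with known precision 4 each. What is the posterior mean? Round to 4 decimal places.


Posterior precision = tau0 + n*tau = 10 + 11*4 = 54
Posterior mean = (tau0*mu0 + n*tau*xbar) / posterior_precision
= (10*-8 + 11*4*-2) / 54
= -168 / 54 = -3.1111

-3.1111


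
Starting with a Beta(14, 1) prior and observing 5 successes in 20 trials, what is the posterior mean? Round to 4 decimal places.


Posterior parameters: alpha = 14 + 5 = 19
beta = 1 + 15 = 16
Posterior mean = alpha / (alpha + beta) = 19 / 35
= 0.5429

0.5429


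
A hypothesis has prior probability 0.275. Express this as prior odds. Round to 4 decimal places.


Odds = P(H) / P(not H) = 0.275 / 0.725
= 0.3793

0.3793


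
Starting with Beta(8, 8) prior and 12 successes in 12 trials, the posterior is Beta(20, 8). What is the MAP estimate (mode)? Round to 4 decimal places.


The mode of Beta(a, b) when a > 1 and b > 1 is (a-1)/(a+b-2)
= (20 - 1) / (20 + 8 - 2)
= 19 / 26
= 0.7308

0.7308


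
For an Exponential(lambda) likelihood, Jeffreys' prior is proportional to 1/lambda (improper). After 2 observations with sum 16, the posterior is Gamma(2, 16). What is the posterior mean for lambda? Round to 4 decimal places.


Posterior = Gamma(n, sum_x) = Gamma(2, 16)
Posterior mean = shape/rate = 2/16
= 0.125

0.125


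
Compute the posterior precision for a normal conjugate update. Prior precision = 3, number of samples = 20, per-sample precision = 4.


tau_post = tau_0 + n * tau
= 3 + 20 * 4 = 83

83


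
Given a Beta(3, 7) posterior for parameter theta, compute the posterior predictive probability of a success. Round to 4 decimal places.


For a Beta-Bernoulli model, the predictive probability is the mean:
P(success) = 3/(3+7) = 3/10 = 0.3

0.3


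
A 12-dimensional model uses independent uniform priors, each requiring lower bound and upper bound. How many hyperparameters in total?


Per parameter: 2 (lower bound and upper bound).
Total = 12 * 2 = 24

24


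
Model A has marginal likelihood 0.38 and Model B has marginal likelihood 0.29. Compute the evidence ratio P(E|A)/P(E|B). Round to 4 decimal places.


Evidence ratio = P(E|A) / P(E|B)
= 0.38 / 0.29
= 1.3103

1.3103


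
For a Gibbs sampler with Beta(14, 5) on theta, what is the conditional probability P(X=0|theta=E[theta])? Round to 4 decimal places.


E[theta] = 14/(14+5) = 0.7368
P(X=0|theta) = 1 - theta = 0.2632

0.2632


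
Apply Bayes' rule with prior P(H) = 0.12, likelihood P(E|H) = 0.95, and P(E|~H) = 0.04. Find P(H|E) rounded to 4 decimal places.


Step 1: Compute marginal P(E) = P(E|H)P(H) + P(E|~H)P(~H)
= 0.95*0.12 + 0.04*0.88 = 0.1492
Step 2: P(H|E) = P(E|H)P(H)/P(E) = 0.114/0.1492
= 0.7641

0.7641


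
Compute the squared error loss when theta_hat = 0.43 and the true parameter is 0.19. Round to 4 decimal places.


L = (theta_hat - theta_true)^2
= (0.43 - 0.19)^2
= 0.24^2 = 0.0576

0.0576


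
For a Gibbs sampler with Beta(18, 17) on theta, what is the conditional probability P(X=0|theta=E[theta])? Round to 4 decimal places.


E[theta] = 18/(18+17) = 0.5143
P(X=0|theta) = 1 - theta = 0.4857

0.4857


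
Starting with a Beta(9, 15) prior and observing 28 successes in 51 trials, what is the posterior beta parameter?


Posterior beta = prior beta + failures
Failures = 51 - 28 = 23
beta_post = 15 + 23 = 38

38


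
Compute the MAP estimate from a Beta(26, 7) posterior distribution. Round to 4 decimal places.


MAP = mode of Beta distribution
= (alpha - 1)/(alpha + beta - 2)
= (26-1)/(26+7-2)
= 25/31 = 0.8065

0.8065


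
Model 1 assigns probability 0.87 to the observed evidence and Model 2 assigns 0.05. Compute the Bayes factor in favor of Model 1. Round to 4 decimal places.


BF = P(data|M1) / P(data|M2)
= 0.87 / 0.05 = 17.4

17.4


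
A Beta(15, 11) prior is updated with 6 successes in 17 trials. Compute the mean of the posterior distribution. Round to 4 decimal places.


After update: Beta(21, 22)
Mean = 21 / (21 + 22) = 21 / 43
= 0.4884

0.4884


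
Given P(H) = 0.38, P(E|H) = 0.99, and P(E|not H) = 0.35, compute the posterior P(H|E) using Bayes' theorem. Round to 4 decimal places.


By Bayes' theorem: P(H|E) = P(E|H)*P(H) / P(E)
P(E) = P(E|H)*P(H) + P(E|not H)*P(not H)
P(E) = 0.99*0.38 + 0.35*0.62 = 0.5932
P(H|E) = 0.99*0.38 / 0.5932 = 0.6342

0.6342


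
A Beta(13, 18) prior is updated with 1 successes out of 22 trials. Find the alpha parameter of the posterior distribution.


In the Beta-Binomial conjugate update:
alpha_post = alpha_prior + successes
= 13 + 1
= 14

14


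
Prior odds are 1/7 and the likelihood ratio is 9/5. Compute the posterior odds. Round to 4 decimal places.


Posterior odds = prior odds * likelihood ratio
= (1/7) * (9/5)
= 9 / 35
= 0.2571

0.2571


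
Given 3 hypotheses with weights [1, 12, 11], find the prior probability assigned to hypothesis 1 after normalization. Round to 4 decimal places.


To normalize, divide each weight by the sum of all weights.
Sum = 24
Prior(H1) = 1/24 = 0.0417

0.0417


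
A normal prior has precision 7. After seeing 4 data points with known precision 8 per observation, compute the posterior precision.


In the conjugate normal model, precisions add:
tau_posterior = tau_prior + n * tau_data
= 7 + 4*8 = 39

39


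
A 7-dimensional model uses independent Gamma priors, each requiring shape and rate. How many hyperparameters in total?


Per parameter: 2 (shape and rate).
Total = 7 * 2 = 14

14


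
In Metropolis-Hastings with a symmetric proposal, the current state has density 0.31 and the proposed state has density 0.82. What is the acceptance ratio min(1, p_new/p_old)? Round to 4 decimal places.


Ratio = p_new / p_old = 0.82 / 0.31 = 2.6452
Acceptance = min(1, 2.6452) = 1.0

1.0


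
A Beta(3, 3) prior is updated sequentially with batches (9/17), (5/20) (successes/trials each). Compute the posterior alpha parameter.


Sequential conjugate updating is equivalent to a single batch update.
Total successes across all batches = 14
alpha_posterior = alpha_prior + total_successes = 3 + 14
= 17

17


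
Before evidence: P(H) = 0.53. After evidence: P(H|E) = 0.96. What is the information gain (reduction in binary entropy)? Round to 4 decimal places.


Prior entropy = 0.9974
Posterior entropy = 0.2423
Information gain = 0.9974 - 0.2423 = 0.7551

0.7551


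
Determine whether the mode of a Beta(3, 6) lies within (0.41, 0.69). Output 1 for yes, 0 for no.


First find the mode: (a-1)/(a+b-2) = 0.2857
Is 0.2857 in (0.41, 0.69)? 0

0


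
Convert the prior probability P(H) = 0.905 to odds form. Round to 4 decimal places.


P(not H) = 1 - 0.905 = 0.095
Odds = 0.905 / 0.095 = 9.5263

9.5263


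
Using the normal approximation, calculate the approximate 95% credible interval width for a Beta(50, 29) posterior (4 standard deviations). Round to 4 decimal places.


Var(Beta) = 50*29/(79^2 * 80) = 0.0029
SD = 0.0539
Width ~ 4*SD = 0.2156

0.2156


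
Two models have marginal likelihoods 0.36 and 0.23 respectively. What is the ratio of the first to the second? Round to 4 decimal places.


Evidence ratio = 0.36 / 0.23
= 1.5652

1.5652


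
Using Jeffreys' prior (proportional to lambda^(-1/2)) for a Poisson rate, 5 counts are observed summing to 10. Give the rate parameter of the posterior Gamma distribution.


Conjugate update: Gamma(prior_shape + S, prior_rate + n).
Prior shape = 0.5, prior rate = 0.
Posterior rate = 0 + n = 5

5.0


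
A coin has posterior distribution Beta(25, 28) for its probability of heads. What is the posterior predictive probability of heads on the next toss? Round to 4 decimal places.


Posterior predictive = E[theta] = alpha/(alpha+beta)
= 25/53
= 0.4717

0.4717


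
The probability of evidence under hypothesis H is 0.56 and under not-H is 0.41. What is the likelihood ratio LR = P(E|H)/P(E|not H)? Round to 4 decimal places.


LR = 0.56 / 0.41
= 1.3659

1.3659


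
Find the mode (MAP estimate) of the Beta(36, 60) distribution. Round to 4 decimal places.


For Beta(a,b) with a,b > 1:
Mode = (a-1)/(a+b-2) = (36-1)/(96-2)
= 35/94 = 0.3723

0.3723


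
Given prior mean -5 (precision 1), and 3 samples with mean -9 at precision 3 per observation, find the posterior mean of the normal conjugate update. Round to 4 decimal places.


The posterior mean is a precision-weighted average of prior and data.
Post. prec. = 1 + 9 = 10
Post. mean = (-5 + -81)/10 = -86/10 = -8.6

-8.6


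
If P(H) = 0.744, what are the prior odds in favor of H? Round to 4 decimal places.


Prior odds = P(H) / (1 - P(H))
= 0.744 / 0.256
= 2.9062

2.9062


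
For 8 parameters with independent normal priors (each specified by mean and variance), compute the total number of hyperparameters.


A normal prior has 2 hyperparameters per parameter.
Total = 8 * 2 = 16

16


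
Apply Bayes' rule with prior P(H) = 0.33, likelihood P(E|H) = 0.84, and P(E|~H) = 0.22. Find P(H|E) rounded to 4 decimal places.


Step 1: Compute marginal P(E) = P(E|H)P(H) + P(E|~H)P(~H)
= 0.84*0.33 + 0.22*0.67 = 0.4246
Step 2: P(H|E) = P(E|H)P(H)/P(E) = 0.2772/0.4246
= 0.6528

0.6528


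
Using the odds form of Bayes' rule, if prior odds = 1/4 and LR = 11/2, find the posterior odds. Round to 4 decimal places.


Bayes' rule in odds form: posterior odds = prior odds * LR
= (1 * 11) / (4 * 2)
= 11/8 = 1.375

1.375


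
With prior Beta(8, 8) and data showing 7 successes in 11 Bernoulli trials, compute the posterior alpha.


Conjugate update: alpha_posterior = alpha_prior + k
= 8 + 7 = 15

15


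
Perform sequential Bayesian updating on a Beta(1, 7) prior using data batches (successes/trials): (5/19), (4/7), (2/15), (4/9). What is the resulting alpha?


Accumulate successes: 15
Posterior alpha = prior alpha + sum of successes
= 1 + 15 = 16

16


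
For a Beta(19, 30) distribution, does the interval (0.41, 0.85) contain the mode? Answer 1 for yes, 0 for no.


Mode of Beta(a,b) = (a-1)/(a+b-2)
= (19-1)/(19+30-2) = 0.383
Check: 0.41 <= 0.383 <= 0.85?
Result: 0

0


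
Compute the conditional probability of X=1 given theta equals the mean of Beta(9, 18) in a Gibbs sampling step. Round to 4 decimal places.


Mean of Beta(9, 18) = 0.3333
P(X=1 | theta=0.3333) = 0.3333

0.3333


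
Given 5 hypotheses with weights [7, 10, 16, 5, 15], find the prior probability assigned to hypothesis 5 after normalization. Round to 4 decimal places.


To normalize, divide each weight by the sum of all weights.
Sum = 53
Prior(H5) = 15/53 = 0.283

0.283


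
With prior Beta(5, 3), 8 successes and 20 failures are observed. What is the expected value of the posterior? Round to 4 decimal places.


Posterior = Beta(13, 23)
E[theta] = alpha/(alpha+beta)
= 13/36 = 0.3611

0.3611


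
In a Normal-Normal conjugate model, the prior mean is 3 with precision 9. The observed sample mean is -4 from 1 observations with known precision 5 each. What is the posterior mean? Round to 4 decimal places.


Posterior precision = tau0 + n*tau = 9 + 1*5 = 14
Posterior mean = (tau0*mu0 + n*tau*xbar) / posterior_precision
= (9*3 + 1*5*-4) / 14
= 7 / 14 = 0.5

0.5


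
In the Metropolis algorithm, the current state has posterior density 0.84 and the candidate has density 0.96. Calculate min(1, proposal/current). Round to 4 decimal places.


Ratio = 0.96/0.84 = 1.1429
Acceptance probability = min(1, 1.1429)
= 1.0

1.0


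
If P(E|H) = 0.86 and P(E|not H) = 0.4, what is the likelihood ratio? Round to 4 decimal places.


Likelihood ratio = P(E|H) / P(E|not H)
= 0.86 / 0.4
= 2.15

2.15


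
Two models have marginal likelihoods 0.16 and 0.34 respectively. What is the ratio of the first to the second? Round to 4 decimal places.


Evidence ratio = 0.16 / 0.34
= 0.4706

0.4706


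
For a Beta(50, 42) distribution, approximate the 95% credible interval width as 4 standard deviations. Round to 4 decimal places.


Variance of Beta(a,b) = ab / ((a+b)^2 * (a+b+1))
= 50*42 / ((92)^2 * 93)
= 0.0027
SD = sqrt(0.0027) = 0.0517
Width = 4 * SD = 0.2066

0.2066


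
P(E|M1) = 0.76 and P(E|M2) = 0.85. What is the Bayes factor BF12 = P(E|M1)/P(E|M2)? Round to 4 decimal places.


Bayes factor BF12 = P(E|M1) / P(E|M2)
= 0.76 / 0.85
= 0.8941

0.8941


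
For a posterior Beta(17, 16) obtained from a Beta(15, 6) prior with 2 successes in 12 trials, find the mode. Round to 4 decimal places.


Mode = (alpha - 1) / (alpha + beta - 2)
= 16 / 31
= 0.5161

0.5161


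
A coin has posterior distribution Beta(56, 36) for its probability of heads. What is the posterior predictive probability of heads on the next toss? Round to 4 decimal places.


Posterior predictive = E[theta] = alpha/(alpha+beta)
= 56/92
= 0.6087

0.6087


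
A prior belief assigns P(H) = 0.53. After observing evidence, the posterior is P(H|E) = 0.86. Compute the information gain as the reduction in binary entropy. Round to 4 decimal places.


H(prior) = -0.53*log2(0.53) - 0.47*log2(0.47)
= 0.9974
H(post) = -0.86*log2(0.86) - 0.14*log2(0.14)
= 0.5842
IG = 0.9974 - 0.5842 = 0.4132

0.4132


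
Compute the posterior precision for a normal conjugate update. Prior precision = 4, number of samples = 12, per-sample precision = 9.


tau_post = tau_0 + n * tau
= 4 + 12 * 9 = 112

112


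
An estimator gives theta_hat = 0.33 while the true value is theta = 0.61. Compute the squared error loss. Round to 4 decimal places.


The squared error loss is (theta_hat - theta)^2
= (0.33 - 0.61)^2
= (-0.28)^2 = 0.0784

0.0784


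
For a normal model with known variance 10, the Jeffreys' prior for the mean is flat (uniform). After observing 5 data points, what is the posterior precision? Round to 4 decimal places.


Jeffreys' prior for normal mean (known variance) is flat.
Prior precision = 0.
Posterior precision = prior_prec + n/sigma^2 = 0 + 5/10
= 0.5

0.5


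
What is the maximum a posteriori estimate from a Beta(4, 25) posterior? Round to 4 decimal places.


The MAP estimate equals the mode of the distribution.
Mode of Beta(a,b) = (a-1)/(a+b-2)
= 3/27
= 0.1111

0.1111


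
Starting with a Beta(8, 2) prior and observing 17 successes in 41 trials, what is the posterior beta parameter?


Posterior beta = prior beta + failures
Failures = 41 - 17 = 24
beta_post = 2 + 24 = 26

26


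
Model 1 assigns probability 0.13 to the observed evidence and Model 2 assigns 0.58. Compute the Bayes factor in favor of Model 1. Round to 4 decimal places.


BF = P(data|M1) / P(data|M2)
= 0.13 / 0.58 = 0.2241

0.2241


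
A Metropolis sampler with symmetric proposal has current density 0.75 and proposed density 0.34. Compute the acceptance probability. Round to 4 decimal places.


For symmetric proposals, acceptance = min(1, pi(x*)/pi(x))
= min(1, 0.34/0.75)
= min(1, 0.4533) = 0.4533

0.4533


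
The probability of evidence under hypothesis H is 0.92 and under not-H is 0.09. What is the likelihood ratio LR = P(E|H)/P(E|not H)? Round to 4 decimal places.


LR = 0.92 / 0.09
= 10.2222

10.2222


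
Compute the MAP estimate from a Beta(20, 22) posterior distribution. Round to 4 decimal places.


MAP = mode of Beta distribution
= (alpha - 1)/(alpha + beta - 2)
= (20-1)/(20+22-2)
= 19/40 = 0.475

0.475


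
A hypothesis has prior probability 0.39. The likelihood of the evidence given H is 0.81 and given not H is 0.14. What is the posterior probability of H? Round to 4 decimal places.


Using Bayes' theorem:
P(E) = 0.39 * 0.81 + 0.61 * 0.14
P(E) = 0.4013
P(H|E) = (0.39 * 0.81) / 0.4013 = 0.7872

0.7872


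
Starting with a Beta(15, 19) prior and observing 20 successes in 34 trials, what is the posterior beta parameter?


Posterior beta = prior beta + failures
Failures = 34 - 20 = 14
beta_post = 19 + 14 = 33

33


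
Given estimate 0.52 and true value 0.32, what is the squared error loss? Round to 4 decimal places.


Squared error = (estimate - true)^2
Difference = 0.2
Loss = 0.2^2 = 0.04

0.04


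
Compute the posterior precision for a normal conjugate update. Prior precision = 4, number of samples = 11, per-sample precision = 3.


tau_post = tau_0 + n * tau
= 4 + 11 * 3 = 37

37


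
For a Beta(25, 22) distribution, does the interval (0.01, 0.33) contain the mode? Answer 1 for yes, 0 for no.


Mode of Beta(a,b) = (a-1)/(a+b-2)
= (25-1)/(25+22-2) = 0.5333
Check: 0.01 <= 0.5333 <= 0.33?
Result: 0

0


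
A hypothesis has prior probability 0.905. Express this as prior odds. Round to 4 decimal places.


Odds = P(H) / P(not H) = 0.905 / 0.095
= 9.5263

9.5263


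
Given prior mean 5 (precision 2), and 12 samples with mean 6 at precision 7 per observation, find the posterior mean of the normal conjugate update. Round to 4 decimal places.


The posterior mean is a precision-weighted average of prior and data.
Post. prec. = 2 + 84 = 86
Post. mean = (10 + 504)/86 = 514/86 = 5.9767

5.9767


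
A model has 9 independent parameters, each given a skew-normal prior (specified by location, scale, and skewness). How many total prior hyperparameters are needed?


Each skew-normal prior needs 3 hyperparameters (location, scale, and skewness).
Total = 3 * 9 = 27

27


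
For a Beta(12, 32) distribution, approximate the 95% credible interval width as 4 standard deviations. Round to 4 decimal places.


Variance of Beta(a,b) = ab / ((a+b)^2 * (a+b+1))
= 12*32 / ((44)^2 * 45)
= 0.0044
SD = sqrt(0.0044) = 0.0664
Width = 4 * SD = 0.2656

0.2656


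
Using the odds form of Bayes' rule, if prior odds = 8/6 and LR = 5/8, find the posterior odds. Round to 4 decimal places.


Bayes' rule in odds form: posterior odds = prior odds * LR
= (8 * 5) / (6 * 8)
= 40/48 = 0.8333

0.8333


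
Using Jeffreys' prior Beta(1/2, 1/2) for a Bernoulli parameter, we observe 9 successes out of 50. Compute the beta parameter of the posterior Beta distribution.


Conjugate update: Beta(0.5 + k, 0.5 + n - k).
k = 9, n - k = 41
Posterior beta = 0.5 + (n - k) = 0.5 + 41 = 41.5

41.5


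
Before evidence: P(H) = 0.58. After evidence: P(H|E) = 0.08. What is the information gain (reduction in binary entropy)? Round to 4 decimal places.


Prior entropy = 0.9815
Posterior entropy = 0.4022
Information gain = 0.9815 - 0.4022 = 0.5793

0.5793


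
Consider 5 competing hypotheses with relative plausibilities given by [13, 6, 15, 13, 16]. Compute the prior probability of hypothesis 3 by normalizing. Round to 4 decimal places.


Sum of weights = 13 + 6 + 15 + 13 + 16 = 63
Normalized prior for H3 = 15 / 63
= 0.2381

0.2381


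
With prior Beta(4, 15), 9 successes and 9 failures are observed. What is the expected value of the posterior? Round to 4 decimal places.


Posterior = Beta(13, 24)
E[theta] = alpha/(alpha+beta)
= 13/37 = 0.3514

0.3514


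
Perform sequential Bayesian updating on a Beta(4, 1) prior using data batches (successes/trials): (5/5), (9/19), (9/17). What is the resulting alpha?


Accumulate successes: 23
Posterior alpha = prior alpha + sum of successes
= 4 + 23 = 27

27


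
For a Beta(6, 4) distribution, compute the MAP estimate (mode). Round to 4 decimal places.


MAP = mode = (a-1)/(a+b-2)
= (6-1)/(6+4-2)
= 5/8 = 0.625

0.625


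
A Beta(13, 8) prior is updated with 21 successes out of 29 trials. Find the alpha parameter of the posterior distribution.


In the Beta-Binomial conjugate update:
alpha_post = alpha_prior + successes
= 13 + 21
= 34

34


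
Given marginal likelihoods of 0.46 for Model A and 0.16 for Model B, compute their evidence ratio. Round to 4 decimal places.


Ratio = ML(A) / ML(B) = 0.46/0.16
= 2.875

2.875


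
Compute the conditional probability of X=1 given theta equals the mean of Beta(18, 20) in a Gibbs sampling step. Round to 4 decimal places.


Mean of Beta(18, 20) = 0.4737
P(X=1 | theta=0.4737) = 0.4737

0.4737


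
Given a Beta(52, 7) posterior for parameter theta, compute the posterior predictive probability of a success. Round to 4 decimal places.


For a Beta-Bernoulli model, the predictive probability is the mean:
P(success) = 52/(52+7) = 52/59 = 0.8814

0.8814


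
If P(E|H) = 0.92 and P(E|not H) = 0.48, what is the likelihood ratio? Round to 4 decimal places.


Likelihood ratio = P(E|H) / P(E|not H)
= 0.92 / 0.48
= 1.9167

1.9167


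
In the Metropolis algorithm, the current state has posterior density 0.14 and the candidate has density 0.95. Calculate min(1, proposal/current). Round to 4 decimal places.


Ratio = 0.95/0.14 = 6.7857
Acceptance probability = min(1, 6.7857)
= 1.0

1.0


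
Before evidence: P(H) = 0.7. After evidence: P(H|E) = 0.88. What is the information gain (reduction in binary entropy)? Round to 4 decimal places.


Prior entropy = 0.8813
Posterior entropy = 0.5294
Information gain = 0.8813 - 0.5294 = 0.3519

0.3519


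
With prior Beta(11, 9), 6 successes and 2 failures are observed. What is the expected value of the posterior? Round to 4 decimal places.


Posterior = Beta(17, 11)
E[theta] = alpha/(alpha+beta)
= 17/28 = 0.6071

0.6071


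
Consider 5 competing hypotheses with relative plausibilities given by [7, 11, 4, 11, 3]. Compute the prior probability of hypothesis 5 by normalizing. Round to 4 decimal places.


Sum of weights = 7 + 11 + 4 + 11 + 3 = 36
Normalized prior for H5 = 3 / 36
= 0.0833

0.0833


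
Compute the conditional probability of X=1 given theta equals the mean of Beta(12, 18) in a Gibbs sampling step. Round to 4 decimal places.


Mean of Beta(12, 18) = 0.4
P(X=1 | theta=0.4) = 0.4

0.4


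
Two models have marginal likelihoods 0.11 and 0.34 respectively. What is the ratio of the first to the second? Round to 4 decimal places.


Evidence ratio = 0.11 / 0.34
= 0.3235

0.3235


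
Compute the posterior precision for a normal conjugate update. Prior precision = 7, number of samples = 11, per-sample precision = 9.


tau_post = tau_0 + n * tau
= 7 + 11 * 9 = 106

106


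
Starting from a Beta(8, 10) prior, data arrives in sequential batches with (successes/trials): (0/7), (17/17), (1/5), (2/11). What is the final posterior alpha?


In sequential Bayesian updating, we sum all successes.
Total successes = 20
Final alpha = 8 + 20 = 28

28


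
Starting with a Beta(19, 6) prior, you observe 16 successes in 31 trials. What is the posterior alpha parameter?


For a Beta-Binomial conjugate model:
Posterior alpha = prior alpha + number of successes
= 19 + 16 = 35

35


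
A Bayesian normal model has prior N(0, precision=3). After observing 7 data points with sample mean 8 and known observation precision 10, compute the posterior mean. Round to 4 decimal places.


Posterior mean = (prior_precision * prior_mean + n * data_precision * data_mean) / (prior_precision + n * data_precision)
Numerator = 3*0 + 7*10*8 = 560
Denominator = 3 + 7*10 = 73
Posterior mean = 7.6712

7.6712


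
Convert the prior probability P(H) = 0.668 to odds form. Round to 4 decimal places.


P(not H) = 1 - 0.668 = 0.332
Odds = 0.668 / 0.332 = 2.012

2.012


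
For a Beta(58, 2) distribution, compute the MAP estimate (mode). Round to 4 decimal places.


MAP = mode = (a-1)/(a+b-2)
= (58-1)/(58+2-2)
= 57/58 = 0.9828

0.9828


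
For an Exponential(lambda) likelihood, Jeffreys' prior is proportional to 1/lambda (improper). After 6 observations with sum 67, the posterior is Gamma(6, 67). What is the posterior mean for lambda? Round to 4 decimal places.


Posterior = Gamma(n, sum_x) = Gamma(6, 67)
Posterior mean = shape/rate = 6/67
= 0.0896

0.0896


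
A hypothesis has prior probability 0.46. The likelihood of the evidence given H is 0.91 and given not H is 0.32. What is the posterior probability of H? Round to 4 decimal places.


Using Bayes' theorem:
P(E) = 0.46 * 0.91 + 0.54 * 0.32
P(E) = 0.5914
P(H|E) = (0.46 * 0.91) / 0.5914 = 0.7078

0.7078


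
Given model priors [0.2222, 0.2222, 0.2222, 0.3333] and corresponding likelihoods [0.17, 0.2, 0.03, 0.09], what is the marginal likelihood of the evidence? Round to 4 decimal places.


P(E) = sum_i P(M_i) P(E|M_i)
= 0.0378 + 0.0444 + 0.0067 + 0.03
= 0.1189

0.1189


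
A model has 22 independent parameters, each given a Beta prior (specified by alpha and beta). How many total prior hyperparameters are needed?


Each Beta prior needs 2 hyperparameters (alpha and beta).
Total = 2 * 22 = 44

44


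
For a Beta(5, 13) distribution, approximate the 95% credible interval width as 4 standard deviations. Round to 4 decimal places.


Variance of Beta(a,b) = ab / ((a+b)^2 * (a+b+1))
= 5*13 / ((18)^2 * 19)
= 0.0106
SD = sqrt(0.0106) = 0.1028
Width = 4 * SD = 0.411

0.411


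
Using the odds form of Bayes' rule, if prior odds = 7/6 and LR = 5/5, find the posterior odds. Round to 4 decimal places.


Bayes' rule in odds form: posterior odds = prior odds * LR
= (7 * 5) / (6 * 5)
= 35/30 = 1.1667

1.1667


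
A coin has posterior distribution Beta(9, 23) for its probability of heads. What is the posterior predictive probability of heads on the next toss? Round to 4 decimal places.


Posterior predictive = E[theta] = alpha/(alpha+beta)
= 9/32
= 0.2812

0.2812


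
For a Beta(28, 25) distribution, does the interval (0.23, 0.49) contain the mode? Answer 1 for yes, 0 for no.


Mode of Beta(a,b) = (a-1)/(a+b-2)
= (28-1)/(28+25-2) = 0.5294
Check: 0.23 <= 0.5294 <= 0.49?
Result: 0

0


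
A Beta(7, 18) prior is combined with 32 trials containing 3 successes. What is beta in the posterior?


In conjugate updating:
beta_posterior = beta_prior + (n - k)
= 18 + (32 - 3)
= 18 + 29 = 47

47


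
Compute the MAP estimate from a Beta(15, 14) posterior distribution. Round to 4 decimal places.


MAP = mode of Beta distribution
= (alpha - 1)/(alpha + beta - 2)
= (15-1)/(15+14-2)
= 14/27 = 0.5185

0.5185


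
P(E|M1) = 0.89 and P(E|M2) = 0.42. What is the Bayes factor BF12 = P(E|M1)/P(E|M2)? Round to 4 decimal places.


Bayes factor BF12 = P(E|M1) / P(E|M2)
= 0.89 / 0.42
= 2.119

2.119


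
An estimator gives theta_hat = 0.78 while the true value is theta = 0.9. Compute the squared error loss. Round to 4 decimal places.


The squared error loss is (theta_hat - theta)^2
= (0.78 - 0.9)^2
= (-0.12)^2 = 0.0144

0.0144


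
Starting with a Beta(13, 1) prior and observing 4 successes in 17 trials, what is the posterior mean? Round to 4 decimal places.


Posterior parameters: alpha = 13 + 4 = 17
beta = 1 + 13 = 14
Posterior mean = alpha / (alpha + beta) = 17 / 31
= 0.5484

0.5484


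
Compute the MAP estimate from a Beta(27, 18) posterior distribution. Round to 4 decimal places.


MAP = mode of Beta distribution
= (alpha - 1)/(alpha + beta - 2)
= (27-1)/(27+18-2)
= 26/43 = 0.6047

0.6047


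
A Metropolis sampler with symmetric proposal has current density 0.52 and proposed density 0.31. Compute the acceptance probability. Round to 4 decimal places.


For symmetric proposals, acceptance = min(1, pi(x*)/pi(x))
= min(1, 0.31/0.52)
= min(1, 0.5962) = 0.5962

0.5962


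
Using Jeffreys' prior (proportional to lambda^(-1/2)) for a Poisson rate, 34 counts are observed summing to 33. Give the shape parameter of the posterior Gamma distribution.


Conjugate update: Gamma(prior_shape + S, prior_rate + n).
Prior shape = 0.5, prior rate = 0.
Posterior shape = 0.5 + S = 0.5 + 33 = 33.5

33.5


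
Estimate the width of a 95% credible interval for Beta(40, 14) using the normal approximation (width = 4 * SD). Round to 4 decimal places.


For Beta(a,b): Var = ab/((a+b)^2(a+b+1))
Var = 0.0035, SD = 0.0591
Approximate 95% CI width = 4 * 0.0591 = 0.2364

0.2364


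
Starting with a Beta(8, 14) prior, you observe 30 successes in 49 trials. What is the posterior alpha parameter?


For a Beta-Binomial conjugate model:
Posterior alpha = prior alpha + number of successes
= 8 + 30 = 38

38


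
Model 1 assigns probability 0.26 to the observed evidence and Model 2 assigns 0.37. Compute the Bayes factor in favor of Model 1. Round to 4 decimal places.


BF = P(data|M1) / P(data|M2)
= 0.26 / 0.37 = 0.7027

0.7027


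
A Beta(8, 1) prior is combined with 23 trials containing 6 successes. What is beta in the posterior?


In conjugate updating:
beta_posterior = beta_prior + (n - k)
= 1 + (23 - 6)
= 1 + 17 = 18

18


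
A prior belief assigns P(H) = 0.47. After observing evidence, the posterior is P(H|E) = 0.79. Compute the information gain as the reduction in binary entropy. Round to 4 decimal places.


H(prior) = -0.47*log2(0.47) - 0.53*log2(0.53)
= 0.9974
H(post) = -0.79*log2(0.79) - 0.21*log2(0.21)
= 0.7415
IG = 0.9974 - 0.7415 = 0.2559

0.2559


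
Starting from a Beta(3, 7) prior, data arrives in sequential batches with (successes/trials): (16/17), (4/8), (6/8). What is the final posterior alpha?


In sequential Bayesian updating, we sum all successes.
Total successes = 26
Final alpha = 3 + 26 = 29

29


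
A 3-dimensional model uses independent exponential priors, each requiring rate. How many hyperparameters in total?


Per parameter: 1 (rate).
Total = 3 * 1 = 3

3


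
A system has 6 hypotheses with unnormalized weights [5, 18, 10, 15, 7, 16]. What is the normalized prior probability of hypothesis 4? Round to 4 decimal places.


The normalized prior is the weight divided by the total.
Total weight = 71
P(H4) = 15 / 71 = 0.2113

0.2113


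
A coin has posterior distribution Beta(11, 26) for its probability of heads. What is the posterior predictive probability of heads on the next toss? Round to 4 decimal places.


Posterior predictive = E[theta] = alpha/(alpha+beta)
= 11/37
= 0.2973

0.2973


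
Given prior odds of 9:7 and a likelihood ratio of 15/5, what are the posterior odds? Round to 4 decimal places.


Posterior odds = prior odds * LR
Prior odds = 9/7 = 1.2857
LR = 15/5 = 3.0
Posterior odds = 1.2857 * 3.0 = 3.8571

3.8571


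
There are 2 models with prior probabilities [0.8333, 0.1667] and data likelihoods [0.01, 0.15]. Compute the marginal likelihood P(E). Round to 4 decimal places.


P(E) = sum over models of P(M_i) * P(E|M_i)
= 0.8333*0.01 + 0.1667*0.15
= 0.0333

0.0333


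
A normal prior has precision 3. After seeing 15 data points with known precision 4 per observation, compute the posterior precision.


In the conjugate normal model, precisions add:
tau_posterior = tau_prior + n * tau_data
= 3 + 15*4 = 63

63


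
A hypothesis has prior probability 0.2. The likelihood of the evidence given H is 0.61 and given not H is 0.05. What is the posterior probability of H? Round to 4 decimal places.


Using Bayes' theorem:
P(E) = 0.2 * 0.61 + 0.8 * 0.05
P(E) = 0.162
P(H|E) = (0.2 * 0.61) / 0.162 = 0.7531

0.7531


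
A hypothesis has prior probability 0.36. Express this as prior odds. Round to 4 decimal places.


Odds = P(H) / P(not H) = 0.36 / 0.64
= 0.5625

0.5625


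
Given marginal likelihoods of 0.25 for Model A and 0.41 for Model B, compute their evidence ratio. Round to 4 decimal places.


Ratio = ML(A) / ML(B) = 0.25/0.41
= 0.6098

0.6098


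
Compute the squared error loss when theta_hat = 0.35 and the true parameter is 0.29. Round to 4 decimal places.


L = (theta_hat - theta_true)^2
= (0.35 - 0.29)^2
= 0.06^2 = 0.0036

0.0036


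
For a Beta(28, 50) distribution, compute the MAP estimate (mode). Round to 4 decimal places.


MAP = mode = (a-1)/(a+b-2)
= (28-1)/(28+50-2)
= 27/76 = 0.3553

0.3553


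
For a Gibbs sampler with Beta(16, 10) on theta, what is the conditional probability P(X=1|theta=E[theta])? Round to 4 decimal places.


E[theta] = 16/(16+10) = 0.6154
P(X=1|theta) = theta = 0.6154

0.6154


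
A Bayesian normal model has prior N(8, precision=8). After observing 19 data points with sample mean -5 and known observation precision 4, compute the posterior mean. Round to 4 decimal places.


Posterior mean = (prior_precision * prior_mean + n * data_precision * data_mean) / (prior_precision + n * data_precision)
Numerator = 8*8 + 19*4*-5 = -316
Denominator = 8 + 19*4 = 84
Posterior mean = -3.7619

-3.7619


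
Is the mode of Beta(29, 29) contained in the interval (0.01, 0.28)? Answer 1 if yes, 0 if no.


Mode = (a-1)/(a+b-2) = 28/56 = 0.5
Interval: (0.01, 0.28)
Contains mode? 0

0


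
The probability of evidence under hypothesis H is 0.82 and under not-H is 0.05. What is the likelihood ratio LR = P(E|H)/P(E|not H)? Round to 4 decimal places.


LR = 0.82 / 0.05
= 16.4

16.4


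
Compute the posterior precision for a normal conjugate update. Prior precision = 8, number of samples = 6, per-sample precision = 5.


tau_post = tau_0 + n * tau
= 8 + 6 * 5 = 38

38


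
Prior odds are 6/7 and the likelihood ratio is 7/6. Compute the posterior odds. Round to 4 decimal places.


Posterior odds = prior odds * likelihood ratio
= (6/7) * (7/6)
= 42 / 42
= 1.0

1.0


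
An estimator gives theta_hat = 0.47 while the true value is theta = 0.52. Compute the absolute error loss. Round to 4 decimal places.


The absolute error loss is |theta_hat - theta|
= |0.47 - 0.52|
= 0.05

0.05


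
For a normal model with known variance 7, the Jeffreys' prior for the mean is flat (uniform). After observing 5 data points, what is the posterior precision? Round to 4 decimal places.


Jeffreys' prior for normal mean (known variance) is flat.
Prior precision = 0.
Posterior precision = prior_prec + n/sigma^2 = 0 + 5/7
= 0.7143

0.7143


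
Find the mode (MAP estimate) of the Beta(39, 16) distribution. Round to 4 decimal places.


For Beta(a,b) with a,b > 1:
Mode = (a-1)/(a+b-2) = (39-1)/(55-2)
= 38/53 = 0.717

0.717


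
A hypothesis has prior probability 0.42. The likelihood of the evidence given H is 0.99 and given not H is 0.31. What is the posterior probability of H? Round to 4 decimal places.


Using Bayes' theorem:
P(E) = 0.42 * 0.99 + 0.58 * 0.31
P(E) = 0.5956
P(H|E) = (0.42 * 0.99) / 0.5956 = 0.6981

0.6981


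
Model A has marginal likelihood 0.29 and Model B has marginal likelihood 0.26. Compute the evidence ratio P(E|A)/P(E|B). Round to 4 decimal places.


Evidence ratio = P(E|A) / P(E|B)
= 0.29 / 0.26
= 1.1154

1.1154
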